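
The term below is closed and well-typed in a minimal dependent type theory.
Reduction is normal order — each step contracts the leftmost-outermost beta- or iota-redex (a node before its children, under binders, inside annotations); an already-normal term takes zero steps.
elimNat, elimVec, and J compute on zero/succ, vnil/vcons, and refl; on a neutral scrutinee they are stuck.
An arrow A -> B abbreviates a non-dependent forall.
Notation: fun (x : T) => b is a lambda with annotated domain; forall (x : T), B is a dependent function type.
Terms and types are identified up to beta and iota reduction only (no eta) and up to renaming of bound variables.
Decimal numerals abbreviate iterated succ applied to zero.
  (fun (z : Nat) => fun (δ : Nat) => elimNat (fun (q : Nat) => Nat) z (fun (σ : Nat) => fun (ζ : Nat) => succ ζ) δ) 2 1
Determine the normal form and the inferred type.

resulting normal form:
  3
inferred type:
  Nat
observation: the term reaches its normal form after 6 normal-order steps.


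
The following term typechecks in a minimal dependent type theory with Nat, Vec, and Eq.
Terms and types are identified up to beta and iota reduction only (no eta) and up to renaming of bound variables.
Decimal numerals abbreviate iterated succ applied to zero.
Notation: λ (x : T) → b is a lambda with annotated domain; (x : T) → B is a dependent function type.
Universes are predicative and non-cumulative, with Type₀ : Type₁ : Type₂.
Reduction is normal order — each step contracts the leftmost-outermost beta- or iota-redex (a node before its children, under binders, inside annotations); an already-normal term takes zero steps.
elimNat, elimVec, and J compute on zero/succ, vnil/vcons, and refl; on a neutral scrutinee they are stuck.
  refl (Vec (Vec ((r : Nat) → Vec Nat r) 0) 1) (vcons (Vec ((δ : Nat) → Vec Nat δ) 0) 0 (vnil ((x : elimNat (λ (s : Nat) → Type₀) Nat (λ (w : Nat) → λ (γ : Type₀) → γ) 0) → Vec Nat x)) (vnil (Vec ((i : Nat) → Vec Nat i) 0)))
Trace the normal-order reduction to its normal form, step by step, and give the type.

reduction (normal order):
  refl (Vec (Vec ((r : Nat) → Vec Nat r) 0) 1) (vcons (Vec ((δ : Nat) → Vec Nat δ) 0) 0 (vnil ((x : elimNat (λ (s : Nat) → Type₀) Nat (λ (w : Nat) → λ (γ : Type₀) → γ) 0) → Vec Nat x)) (vnil (Vec ((i : Nat) → Vec Nat i) 0)))
  ~> refl (Vec (Vec ((r : Nat) → Vec Nat r) 0) 1) (vcons (Vec ((δ : Nat) → Vec Nat δ) 0) 0 (vnil ((x : Nat) → Vec Nat x)) (vnil (Vec ((s : Nat) → Vec Nat s) 0)))
the term's type:
  Eq (Vec (Vec ((r : Nat) → Vec Nat r) 0) 1) (vcons (Vec ((δ : Nat) → Vec Nat δ) 0) 0 (vnil ((x : Nat) → Vec Nat x)) (vnil (Vec ((s : Nat) → Vec Nat s) 0))) (vcons (Vec ((w : Nat) → Vec Nat w) 0) 0 (vnil ((γ : Nat) → Vec Nat γ)) (vnil (Vec ((i : Nat) → Vec Nat i) 0)))


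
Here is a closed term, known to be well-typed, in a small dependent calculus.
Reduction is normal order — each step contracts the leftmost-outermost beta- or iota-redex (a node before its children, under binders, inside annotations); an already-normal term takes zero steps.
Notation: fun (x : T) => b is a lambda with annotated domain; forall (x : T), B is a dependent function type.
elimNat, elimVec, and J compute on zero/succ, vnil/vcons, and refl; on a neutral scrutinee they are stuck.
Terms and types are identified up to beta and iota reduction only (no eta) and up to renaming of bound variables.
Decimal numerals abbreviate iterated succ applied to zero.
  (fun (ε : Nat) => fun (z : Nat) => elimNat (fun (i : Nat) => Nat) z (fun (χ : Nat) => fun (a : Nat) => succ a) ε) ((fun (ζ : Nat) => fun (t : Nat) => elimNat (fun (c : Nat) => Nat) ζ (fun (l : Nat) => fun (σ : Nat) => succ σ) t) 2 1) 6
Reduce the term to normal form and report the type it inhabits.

resulting normal form:
  9
inferred type:
  Nat
observation: 18 normal-order steps separate the term from its normal form.


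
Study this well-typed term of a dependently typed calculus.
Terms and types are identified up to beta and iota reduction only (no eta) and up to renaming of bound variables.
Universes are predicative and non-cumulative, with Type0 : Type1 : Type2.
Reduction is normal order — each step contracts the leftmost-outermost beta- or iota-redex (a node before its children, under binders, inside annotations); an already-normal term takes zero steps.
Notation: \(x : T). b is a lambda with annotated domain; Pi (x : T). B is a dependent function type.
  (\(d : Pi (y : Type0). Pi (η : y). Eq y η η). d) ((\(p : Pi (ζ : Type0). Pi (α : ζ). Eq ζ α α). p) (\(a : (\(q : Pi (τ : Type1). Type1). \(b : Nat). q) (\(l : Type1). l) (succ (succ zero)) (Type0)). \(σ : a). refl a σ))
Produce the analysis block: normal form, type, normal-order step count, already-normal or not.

normal form:
  \(d : Type0). \(y : d). refl d y
the term's type:
  Pi (d : Type0). Pi (y : d). Eq d y y
normal-order step count: 5
already normal: no
first redex: a beta-redex


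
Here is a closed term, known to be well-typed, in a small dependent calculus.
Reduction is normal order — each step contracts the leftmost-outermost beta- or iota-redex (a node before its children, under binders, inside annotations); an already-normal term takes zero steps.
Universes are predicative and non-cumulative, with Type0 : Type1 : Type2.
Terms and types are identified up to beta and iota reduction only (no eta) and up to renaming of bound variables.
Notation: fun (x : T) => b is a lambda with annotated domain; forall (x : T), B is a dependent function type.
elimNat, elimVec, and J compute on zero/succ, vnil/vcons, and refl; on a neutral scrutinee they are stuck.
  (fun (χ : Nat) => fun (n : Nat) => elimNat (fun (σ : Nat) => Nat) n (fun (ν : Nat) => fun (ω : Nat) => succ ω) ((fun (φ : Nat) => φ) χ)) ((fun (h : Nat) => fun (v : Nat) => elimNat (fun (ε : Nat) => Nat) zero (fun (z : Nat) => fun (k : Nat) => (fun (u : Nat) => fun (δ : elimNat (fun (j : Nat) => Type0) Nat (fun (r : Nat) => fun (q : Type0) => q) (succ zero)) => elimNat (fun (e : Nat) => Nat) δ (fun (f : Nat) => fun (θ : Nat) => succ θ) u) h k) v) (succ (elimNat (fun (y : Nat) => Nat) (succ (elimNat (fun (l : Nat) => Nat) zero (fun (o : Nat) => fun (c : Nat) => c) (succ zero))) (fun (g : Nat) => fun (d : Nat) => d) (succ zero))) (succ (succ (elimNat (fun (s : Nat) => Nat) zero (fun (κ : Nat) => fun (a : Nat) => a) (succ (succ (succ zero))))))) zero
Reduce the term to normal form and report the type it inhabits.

resulting normal form:
  succ (succ (succ (succ zero)))
the term's type:
  Nat


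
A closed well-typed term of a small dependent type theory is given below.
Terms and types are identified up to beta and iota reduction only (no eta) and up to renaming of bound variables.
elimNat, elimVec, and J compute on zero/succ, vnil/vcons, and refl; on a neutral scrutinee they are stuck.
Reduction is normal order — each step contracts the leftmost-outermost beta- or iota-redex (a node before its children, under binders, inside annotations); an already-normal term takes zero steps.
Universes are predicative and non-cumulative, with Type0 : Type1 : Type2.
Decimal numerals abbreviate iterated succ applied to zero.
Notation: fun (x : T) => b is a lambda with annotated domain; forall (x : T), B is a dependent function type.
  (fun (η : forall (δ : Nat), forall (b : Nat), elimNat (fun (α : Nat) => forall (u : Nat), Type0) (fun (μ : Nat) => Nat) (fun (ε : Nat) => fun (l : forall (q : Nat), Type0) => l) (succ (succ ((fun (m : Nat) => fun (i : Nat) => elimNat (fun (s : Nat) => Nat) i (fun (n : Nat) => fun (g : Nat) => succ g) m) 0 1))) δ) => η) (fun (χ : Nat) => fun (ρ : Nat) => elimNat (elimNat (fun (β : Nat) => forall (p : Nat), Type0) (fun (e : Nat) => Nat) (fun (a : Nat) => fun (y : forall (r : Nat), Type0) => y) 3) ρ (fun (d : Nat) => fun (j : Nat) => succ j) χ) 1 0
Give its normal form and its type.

reduced normal form:
  1
inferred type:
  Nat
observation: the term reaches its normal form after 7 normal-order steps.


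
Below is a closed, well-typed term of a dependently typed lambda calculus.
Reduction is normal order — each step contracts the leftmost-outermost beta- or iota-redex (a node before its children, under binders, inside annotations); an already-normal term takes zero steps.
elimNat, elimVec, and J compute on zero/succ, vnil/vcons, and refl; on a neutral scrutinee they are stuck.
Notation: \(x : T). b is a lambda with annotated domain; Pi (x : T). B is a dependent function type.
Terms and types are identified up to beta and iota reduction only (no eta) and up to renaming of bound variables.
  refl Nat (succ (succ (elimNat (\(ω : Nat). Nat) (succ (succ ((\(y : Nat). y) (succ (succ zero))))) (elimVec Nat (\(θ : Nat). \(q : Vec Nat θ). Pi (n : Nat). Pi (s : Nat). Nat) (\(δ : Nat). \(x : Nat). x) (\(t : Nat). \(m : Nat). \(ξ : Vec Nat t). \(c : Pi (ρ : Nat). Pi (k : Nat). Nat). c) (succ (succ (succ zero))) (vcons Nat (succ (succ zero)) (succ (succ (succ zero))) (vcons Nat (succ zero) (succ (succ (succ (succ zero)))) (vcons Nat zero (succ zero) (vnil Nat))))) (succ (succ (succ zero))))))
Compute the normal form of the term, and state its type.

normal form:
  refl Nat (succ (succ (succ (succ (succ (succ zero))))))
type:
  Eq Nat (succ (succ (succ (succ (succ (succ zero)))))) (succ (succ (succ (succ (succ (succ zero))))))


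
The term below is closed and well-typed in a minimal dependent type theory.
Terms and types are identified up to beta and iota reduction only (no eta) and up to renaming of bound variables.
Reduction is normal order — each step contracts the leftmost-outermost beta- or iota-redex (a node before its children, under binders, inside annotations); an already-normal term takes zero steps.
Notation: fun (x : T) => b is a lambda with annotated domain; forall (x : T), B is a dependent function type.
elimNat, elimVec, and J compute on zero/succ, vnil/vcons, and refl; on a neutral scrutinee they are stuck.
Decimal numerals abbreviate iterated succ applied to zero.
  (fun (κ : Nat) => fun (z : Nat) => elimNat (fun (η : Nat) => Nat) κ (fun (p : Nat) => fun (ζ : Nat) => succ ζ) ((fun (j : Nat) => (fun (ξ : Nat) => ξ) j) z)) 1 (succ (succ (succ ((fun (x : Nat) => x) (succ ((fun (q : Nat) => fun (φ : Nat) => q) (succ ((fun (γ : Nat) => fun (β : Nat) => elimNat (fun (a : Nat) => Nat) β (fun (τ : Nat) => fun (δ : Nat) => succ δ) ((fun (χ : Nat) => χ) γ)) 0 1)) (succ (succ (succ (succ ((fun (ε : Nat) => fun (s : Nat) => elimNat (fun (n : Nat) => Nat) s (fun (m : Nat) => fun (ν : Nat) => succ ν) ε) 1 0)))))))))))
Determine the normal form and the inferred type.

reduced normal form:
  7
inferred type:
  Nat
observation: contracting a beta-redex first, the term normalizes in 30 steps.


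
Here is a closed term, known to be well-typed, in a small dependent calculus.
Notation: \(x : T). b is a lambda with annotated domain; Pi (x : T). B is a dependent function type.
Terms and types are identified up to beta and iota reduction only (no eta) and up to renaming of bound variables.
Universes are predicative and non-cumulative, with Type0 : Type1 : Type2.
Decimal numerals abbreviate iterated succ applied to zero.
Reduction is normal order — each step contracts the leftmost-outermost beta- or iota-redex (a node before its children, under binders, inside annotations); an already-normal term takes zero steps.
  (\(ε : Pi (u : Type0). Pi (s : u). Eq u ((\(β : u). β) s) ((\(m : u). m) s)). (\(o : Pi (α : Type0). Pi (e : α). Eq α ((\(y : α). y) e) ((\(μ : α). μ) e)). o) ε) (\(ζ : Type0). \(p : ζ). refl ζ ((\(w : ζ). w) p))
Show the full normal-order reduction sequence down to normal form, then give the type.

reduction (normal order):
  (\(ε : Pi (u : Type0). Pi (s : u). Eq u ((\(β : u). β) s) ((\(m : u). m) s)). (\(o : Pi (α : Type0). Pi (e : α). Eq α ((\(y : α). y) e) ((\(μ : α). μ) e)). o) ε) (\(ζ : Type0). \(p : ζ). refl ζ ((\(w : ζ). w) p))
  ~> (\(ε : Pi (u : Type0). Pi (s : u). Eq u ((\(β : u). β) s) ((\(m : u). m) s)). ε) (\(o : Type0). \(α : o). refl o ((\(e : o). e) α))
  ~> \(ε : Type0). \(u : ε). refl ε ((\(s : ε). s) u)
  ~> \(ε : Type0). \(u : ε). refl ε u
inferred type:
  Pi (ε : Type0). Pi (u : ε). Eq ε u u


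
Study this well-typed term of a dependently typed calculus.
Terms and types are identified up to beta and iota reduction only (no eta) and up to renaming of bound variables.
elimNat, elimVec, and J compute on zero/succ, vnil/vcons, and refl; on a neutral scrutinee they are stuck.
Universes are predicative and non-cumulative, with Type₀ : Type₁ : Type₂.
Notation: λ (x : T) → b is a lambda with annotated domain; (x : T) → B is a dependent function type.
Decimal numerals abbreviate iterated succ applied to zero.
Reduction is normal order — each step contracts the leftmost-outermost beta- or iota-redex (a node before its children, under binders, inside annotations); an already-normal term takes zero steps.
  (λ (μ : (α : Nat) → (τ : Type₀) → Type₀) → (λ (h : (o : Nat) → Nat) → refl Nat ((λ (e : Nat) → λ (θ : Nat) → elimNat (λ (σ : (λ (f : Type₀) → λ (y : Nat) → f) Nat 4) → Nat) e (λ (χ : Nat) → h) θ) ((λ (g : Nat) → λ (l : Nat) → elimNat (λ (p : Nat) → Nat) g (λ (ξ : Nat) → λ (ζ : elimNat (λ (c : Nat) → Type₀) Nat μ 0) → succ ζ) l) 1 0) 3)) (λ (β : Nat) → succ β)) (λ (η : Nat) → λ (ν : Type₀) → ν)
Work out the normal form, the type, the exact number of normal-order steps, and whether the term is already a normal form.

reduced normal form:
  refl Nat 4
type:
  Eq Nat 4 4
normal-order step count: 17
term was already normal: no
first redex: a beta-redex


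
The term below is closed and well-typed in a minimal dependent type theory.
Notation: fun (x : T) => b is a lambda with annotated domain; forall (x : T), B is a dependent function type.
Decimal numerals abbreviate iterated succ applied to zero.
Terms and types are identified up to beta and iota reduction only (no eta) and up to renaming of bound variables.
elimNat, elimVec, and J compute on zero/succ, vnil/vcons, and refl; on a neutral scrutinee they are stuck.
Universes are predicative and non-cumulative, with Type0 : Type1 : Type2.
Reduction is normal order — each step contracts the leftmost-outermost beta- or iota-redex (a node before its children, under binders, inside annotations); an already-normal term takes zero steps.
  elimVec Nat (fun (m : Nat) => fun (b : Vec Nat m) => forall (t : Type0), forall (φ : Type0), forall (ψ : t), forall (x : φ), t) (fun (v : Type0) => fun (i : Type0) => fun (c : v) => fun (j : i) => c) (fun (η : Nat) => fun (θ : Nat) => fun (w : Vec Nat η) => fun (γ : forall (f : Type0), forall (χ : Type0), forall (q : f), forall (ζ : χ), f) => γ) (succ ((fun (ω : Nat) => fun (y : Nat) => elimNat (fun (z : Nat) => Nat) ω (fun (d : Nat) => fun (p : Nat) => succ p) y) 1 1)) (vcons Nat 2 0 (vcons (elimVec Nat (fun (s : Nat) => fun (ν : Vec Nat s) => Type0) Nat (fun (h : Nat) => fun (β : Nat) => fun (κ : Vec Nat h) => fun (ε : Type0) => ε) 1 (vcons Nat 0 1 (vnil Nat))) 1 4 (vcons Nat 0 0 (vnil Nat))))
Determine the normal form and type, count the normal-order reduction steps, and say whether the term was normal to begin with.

normal form:
  fun (m : Type0) => fun (b : Type0) => fun (t : m) => fun (φ : b) => t
type:
  forall (m : Type0), forall (b : Type0), forall (t : m), forall (φ : b), m
steps to reach normal form (normal order): 16
term was already normal: no
first redex: an elimVec iota-redex


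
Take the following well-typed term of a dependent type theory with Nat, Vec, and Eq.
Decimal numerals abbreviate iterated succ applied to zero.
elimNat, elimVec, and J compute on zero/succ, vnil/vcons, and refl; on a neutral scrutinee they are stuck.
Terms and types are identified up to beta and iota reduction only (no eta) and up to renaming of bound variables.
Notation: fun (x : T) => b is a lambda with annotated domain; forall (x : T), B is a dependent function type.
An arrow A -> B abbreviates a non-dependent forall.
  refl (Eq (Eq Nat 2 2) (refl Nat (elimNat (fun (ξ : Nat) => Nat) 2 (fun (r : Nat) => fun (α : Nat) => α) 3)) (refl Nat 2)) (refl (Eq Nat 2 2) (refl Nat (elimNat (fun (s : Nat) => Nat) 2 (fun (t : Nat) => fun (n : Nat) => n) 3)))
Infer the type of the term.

inferred type:
  Eq (Eq (Eq Nat 2 2) (refl Nat 2) (refl Nat 2)) (refl (Eq Nat 2 2) (refl Nat 2)) (refl (Eq Nat 2 2) (refl Nat 2))


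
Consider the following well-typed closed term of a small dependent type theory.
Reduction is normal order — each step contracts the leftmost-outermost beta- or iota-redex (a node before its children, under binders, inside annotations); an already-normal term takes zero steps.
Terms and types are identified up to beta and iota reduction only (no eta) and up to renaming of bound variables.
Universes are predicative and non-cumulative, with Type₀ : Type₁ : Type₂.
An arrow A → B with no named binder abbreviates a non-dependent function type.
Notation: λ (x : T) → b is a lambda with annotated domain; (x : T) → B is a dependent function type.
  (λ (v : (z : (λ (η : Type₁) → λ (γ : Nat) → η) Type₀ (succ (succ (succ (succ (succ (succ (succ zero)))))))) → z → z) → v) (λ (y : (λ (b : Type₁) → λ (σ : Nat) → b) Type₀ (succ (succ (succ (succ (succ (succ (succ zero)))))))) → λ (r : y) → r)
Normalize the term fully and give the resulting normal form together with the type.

resulting normal form:
  λ (v : Type₀) → λ (z : v) → z
inferred type:
  (v : Type₀) → v → v
observation: 3 normal-order steps separate the term from its normal form.


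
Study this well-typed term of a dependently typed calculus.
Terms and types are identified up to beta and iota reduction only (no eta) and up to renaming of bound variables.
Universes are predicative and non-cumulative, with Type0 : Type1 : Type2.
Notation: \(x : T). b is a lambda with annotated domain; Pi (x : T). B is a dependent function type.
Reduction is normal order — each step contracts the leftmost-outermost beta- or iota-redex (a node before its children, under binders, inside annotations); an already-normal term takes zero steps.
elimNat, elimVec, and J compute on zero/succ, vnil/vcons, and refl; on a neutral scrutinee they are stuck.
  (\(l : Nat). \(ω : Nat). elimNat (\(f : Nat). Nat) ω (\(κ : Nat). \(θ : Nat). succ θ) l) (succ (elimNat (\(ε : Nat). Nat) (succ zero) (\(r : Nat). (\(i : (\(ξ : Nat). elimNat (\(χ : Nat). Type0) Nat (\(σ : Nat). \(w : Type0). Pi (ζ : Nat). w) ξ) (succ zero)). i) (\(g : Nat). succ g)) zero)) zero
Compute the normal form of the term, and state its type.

normal form:
  succ (succ zero)
type:
  Nat


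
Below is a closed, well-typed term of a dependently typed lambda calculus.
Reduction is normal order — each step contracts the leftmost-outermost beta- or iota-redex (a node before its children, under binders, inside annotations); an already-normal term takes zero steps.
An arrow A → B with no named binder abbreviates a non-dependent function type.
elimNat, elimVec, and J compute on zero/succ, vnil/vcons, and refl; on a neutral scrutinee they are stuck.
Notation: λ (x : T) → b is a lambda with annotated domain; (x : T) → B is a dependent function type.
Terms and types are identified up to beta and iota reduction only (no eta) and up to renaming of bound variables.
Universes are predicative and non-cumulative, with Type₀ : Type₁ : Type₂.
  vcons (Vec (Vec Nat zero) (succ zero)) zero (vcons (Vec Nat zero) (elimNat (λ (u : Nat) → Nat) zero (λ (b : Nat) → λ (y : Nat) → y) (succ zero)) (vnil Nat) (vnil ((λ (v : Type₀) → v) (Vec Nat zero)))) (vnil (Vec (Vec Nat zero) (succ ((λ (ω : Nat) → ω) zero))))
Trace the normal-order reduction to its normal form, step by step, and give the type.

normal-order reduction:
  vcons (Vec (Vec Nat zero) (succ zero)) zero (vcons (Vec Nat zero) (elimNat (λ (u : Nat) → Nat) zero (λ (b : Nat) → λ (y : Nat) → y) (succ zero)) (vnil Nat) (vnil ((λ (v : Type₀) → v) (Vec Nat zero)))) (vnil (Vec (Vec Nat zero) (succ ((λ (ω : Nat) → ω) zero))))
  ~> vcons (Vec (Vec Nat zero) (succ zero)) zero (vcons (Vec Nat zero) ((λ (u : Nat) → λ (b : Nat) → b) zero (elimNat (λ (y : Nat) → Nat) zero (λ (v : Nat) → λ (ω : Nat) → ω) zero)) (vnil Nat) (vnil ((λ (γ : Type₀) → γ) (Vec Nat zero)))) (vnil (Vec (Vec Nat zero) (succ ((λ (ρ : Nat) → ρ) zero))))
  ~> vcons (Vec (Vec Nat zero) (succ zero)) zero (vcons (Vec Nat zero) ((λ (u : Nat) → u) (elimNat (λ (b : Nat) → Nat) zero (λ (y : Nat) → λ (v : Nat) → v) zero)) (vnil Nat) (vnil ((λ (ω : Type₀) → ω) (Vec Nat zero)))) (vnil (Vec (Vec Nat zero) (succ ((λ (γ : Nat) → γ) zero))))
  ~> vcons (Vec (Vec Nat zero) (succ zero)) zero (vcons (Vec Nat zero) (elimNat (λ (u : Nat) → Nat) zero (λ (b : Nat) → λ (y : Nat) → y) zero) (vnil Nat) (vnil ((λ (v : Type₀) → v) (Vec Nat zero)))) (vnil (Vec (Vec Nat zero) (succ ((λ (ω : Nat) → ω) zero))))
  ~> vcons (Vec (Vec Nat zero) (succ zero)) zero (vcons (Vec Nat zero) zero (vnil Nat) (vnil ((λ (u : Type₀) → u) (Vec Nat zero)))) (vnil (Vec (Vec Nat zero) (succ ((λ (b : Nat) → b) zero))))
  ~> vcons (Vec (Vec Nat zero) (succ zero)) zero (vcons (Vec Nat zero) zero (vnil Nat) (vnil (Vec Nat zero))) (vnil (Vec (Vec Nat zero) (succ ((λ (u : Nat) → u) zero))))
  ~> vcons (Vec (Vec Nat zero) (succ zero)) zero (vcons (Vec Nat zero) zero (vnil Nat) (vnil (Vec Nat zero))) (vnil (Vec (Vec Nat zero) (succ zero)))
type:
  Vec (Vec (Vec Nat zero) (succ zero)) (succ zero)


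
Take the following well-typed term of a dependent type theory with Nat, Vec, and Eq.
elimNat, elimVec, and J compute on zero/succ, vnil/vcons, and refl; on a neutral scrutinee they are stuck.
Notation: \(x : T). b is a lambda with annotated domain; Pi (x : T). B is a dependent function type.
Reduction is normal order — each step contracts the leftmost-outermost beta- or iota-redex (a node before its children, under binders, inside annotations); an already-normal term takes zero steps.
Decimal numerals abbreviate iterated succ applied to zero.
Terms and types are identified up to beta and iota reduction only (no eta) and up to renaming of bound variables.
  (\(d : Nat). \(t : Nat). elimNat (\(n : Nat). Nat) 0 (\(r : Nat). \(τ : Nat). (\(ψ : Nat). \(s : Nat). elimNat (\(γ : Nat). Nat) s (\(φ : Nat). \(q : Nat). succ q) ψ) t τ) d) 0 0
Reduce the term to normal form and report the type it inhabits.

resulting normal form:
  0
type:
  Nat
observation: the leftmost-outermost redex is a beta-redex, and normalization takes 3 steps.


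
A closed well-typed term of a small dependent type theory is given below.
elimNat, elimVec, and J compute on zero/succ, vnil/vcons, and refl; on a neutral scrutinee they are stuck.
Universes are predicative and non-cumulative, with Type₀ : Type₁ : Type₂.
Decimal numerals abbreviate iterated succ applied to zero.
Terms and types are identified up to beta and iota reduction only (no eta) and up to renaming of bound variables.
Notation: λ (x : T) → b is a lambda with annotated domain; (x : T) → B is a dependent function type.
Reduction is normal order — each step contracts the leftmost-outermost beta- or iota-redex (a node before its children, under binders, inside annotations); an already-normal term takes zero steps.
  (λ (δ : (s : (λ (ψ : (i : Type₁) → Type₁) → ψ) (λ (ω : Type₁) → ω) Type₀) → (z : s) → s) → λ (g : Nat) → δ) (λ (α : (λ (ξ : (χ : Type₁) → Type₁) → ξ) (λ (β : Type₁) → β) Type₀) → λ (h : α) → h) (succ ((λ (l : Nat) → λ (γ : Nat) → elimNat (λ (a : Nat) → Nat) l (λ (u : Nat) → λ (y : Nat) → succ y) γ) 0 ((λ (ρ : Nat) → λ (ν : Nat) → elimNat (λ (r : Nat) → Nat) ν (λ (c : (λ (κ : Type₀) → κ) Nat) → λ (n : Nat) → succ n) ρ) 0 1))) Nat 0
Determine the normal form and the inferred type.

reduced normal form:
  0
type:
  Nat
observation: 4 normal-order steps separate the term from its normal form.


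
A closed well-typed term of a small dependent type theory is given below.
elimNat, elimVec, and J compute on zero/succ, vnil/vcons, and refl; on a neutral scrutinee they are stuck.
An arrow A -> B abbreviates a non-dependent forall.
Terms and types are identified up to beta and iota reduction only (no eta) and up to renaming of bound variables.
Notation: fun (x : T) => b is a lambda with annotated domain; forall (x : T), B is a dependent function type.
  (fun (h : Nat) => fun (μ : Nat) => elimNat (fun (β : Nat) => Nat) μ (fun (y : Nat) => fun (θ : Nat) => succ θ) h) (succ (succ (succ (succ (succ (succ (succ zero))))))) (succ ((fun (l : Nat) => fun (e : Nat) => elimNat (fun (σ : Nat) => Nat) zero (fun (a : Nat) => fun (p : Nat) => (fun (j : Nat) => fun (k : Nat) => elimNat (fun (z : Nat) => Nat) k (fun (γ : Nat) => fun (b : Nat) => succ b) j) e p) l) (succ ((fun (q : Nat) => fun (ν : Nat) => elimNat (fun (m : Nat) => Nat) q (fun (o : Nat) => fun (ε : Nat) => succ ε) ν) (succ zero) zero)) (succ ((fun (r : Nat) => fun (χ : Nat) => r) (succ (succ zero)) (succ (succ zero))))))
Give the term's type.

the term's type:
  Nat


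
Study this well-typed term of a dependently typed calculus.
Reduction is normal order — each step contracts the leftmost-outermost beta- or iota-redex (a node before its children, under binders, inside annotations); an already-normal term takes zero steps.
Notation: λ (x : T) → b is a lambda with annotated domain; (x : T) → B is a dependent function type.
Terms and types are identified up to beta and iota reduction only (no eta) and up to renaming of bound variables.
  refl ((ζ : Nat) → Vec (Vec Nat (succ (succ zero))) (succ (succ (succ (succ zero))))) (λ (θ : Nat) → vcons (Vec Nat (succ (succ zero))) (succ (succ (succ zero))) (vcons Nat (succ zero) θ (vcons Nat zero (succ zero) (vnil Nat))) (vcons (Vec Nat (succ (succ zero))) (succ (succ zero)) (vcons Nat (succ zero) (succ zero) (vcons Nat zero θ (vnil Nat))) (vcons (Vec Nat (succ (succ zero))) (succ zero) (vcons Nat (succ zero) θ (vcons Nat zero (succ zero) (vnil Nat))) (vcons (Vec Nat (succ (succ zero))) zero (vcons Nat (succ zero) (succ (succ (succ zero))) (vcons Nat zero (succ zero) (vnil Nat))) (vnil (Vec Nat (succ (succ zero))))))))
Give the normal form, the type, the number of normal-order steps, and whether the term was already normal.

normal form:
  refl ((ζ : Nat) → Vec (Vec Nat (succ (succ zero))) (succ (succ (succ (succ zero))))) (λ (θ : Nat) → vcons (Vec Nat (succ (succ zero))) (succ (succ (succ zero))) (vcons Nat (succ zero) θ (vcons Nat zero (succ zero) (vnil Nat))) (vcons (Vec Nat (succ (succ zero))) (succ (succ zero)) (vcons Nat (succ zero) (succ zero) (vcons Nat zero θ (vnil Nat))) (vcons (Vec Nat (succ (succ zero))) (succ zero) (vcons Nat (succ zero) θ (vcons Nat zero (succ zero) (vnil Nat))) (vcons (Vec Nat (succ (succ zero))) zero (vcons Nat (succ zero) (succ (succ (succ zero))) (vcons Nat zero (succ zero) (vnil Nat))) (vnil (Vec Nat (succ (succ zero))))))))
type:
  Eq ((ζ : Nat) → Vec (Vec Nat (succ (succ zero))) (succ (succ (succ (succ zero))))) (λ (θ : Nat) → vcons (Vec Nat (succ (succ zero))) (succ (succ (succ zero))) (vcons Nat (succ zero) θ (vcons Nat zero (succ zero) (vnil Nat))) (vcons (Vec Nat (succ (succ zero))) (succ (succ zero)) (vcons Nat (succ zero) (succ zero) (vcons Nat zero θ (vnil Nat))) (vcons (Vec Nat (succ (succ zero))) (succ zero) (vcons Nat (succ zero) θ (vcons Nat zero (succ zero) (vnil Nat))) (vcons (Vec Nat (succ (succ zero))) zero (vcons Nat (succ zero) (succ (succ (succ zero))) (vcons Nat zero (succ zero) (vnil Nat))) (vnil (Vec Nat (succ (succ zero)))))))) (λ (e : Nat) → vcons (Vec Nat (succ (succ zero))) (succ (succ (succ zero))) (vcons Nat (succ zero) e (vcons Nat zero (succ zero) (vnil Nat))) (vcons (Vec Nat (succ (succ zero))) (succ (succ zero)) (vcons Nat (succ zero) (succ zero) (vcons Nat zero e (vnil Nat))) (vcons (Vec Nat (succ (succ zero))) (succ zero) (vcons Nat (succ zero) e (vcons Nat zero (succ zero) (vnil Nat))) (vcons (Vec Nat (succ (succ zero))) zero (vcons Nat (succ zero) (succ (succ (succ zero))) (vcons Nat zero (succ zero) (vnil Nat))) (vnil (Vec Nat (succ (succ zero))))))))
normal-order step count: 0
started in normal form: yes


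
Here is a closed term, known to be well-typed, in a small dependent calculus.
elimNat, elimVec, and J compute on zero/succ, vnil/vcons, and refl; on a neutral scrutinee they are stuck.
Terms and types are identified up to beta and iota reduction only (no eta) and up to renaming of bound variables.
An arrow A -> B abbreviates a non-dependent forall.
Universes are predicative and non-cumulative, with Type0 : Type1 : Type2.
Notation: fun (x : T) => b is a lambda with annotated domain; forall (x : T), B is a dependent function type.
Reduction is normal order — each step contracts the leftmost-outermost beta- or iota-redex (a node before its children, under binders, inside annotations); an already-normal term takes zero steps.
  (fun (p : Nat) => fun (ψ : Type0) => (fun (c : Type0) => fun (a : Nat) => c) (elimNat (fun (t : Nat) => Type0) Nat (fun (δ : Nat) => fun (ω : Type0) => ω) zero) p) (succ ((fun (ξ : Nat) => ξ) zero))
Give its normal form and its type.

normal form:
  fun (p : Type0) => Nat
the term's type:
  Type0 -> Type0
observation: the first redex contracted is a beta-redex; the normal form is reached in 4 normal-order steps.


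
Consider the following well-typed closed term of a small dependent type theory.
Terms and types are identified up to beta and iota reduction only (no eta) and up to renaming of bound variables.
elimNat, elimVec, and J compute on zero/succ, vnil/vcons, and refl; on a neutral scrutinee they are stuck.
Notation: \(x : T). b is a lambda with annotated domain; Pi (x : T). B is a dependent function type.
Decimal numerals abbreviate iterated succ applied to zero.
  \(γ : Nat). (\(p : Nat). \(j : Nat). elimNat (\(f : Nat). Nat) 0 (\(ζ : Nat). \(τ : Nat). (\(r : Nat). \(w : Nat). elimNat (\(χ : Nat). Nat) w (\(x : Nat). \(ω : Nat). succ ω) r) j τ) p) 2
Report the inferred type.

inferred type:
  Pi (γ : Nat). Pi (p : Nat). Nat


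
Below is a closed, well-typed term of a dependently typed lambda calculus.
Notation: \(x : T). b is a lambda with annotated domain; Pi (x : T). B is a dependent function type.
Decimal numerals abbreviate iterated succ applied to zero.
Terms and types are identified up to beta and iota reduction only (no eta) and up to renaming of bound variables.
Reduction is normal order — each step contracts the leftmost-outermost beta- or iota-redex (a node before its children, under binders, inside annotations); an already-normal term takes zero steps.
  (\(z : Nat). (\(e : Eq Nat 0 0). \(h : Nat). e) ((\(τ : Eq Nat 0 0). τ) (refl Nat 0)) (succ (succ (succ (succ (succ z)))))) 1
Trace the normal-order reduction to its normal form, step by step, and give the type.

reduction (normal order):
  (\(z : Nat). (\(e : Eq Nat 0 0). \(h : Nat). e) ((\(τ : Eq Nat 0 0). τ) (refl Nat 0)) (succ (succ (succ (succ (succ z)))))) 1
  ~> (\(z : Eq Nat 0 0). \(e : Nat). z) ((\(h : Eq Nat 0 0). h) (refl Nat 0)) 6
  ~> (\(z : Nat). (\(e : Eq Nat 0 0). e) (refl Nat 0)) 6
  ~> (\(z : Eq Nat 0 0). z) (refl Nat 0)
  ~> refl Nat 0
the term's type:
  Eq Nat 0 0


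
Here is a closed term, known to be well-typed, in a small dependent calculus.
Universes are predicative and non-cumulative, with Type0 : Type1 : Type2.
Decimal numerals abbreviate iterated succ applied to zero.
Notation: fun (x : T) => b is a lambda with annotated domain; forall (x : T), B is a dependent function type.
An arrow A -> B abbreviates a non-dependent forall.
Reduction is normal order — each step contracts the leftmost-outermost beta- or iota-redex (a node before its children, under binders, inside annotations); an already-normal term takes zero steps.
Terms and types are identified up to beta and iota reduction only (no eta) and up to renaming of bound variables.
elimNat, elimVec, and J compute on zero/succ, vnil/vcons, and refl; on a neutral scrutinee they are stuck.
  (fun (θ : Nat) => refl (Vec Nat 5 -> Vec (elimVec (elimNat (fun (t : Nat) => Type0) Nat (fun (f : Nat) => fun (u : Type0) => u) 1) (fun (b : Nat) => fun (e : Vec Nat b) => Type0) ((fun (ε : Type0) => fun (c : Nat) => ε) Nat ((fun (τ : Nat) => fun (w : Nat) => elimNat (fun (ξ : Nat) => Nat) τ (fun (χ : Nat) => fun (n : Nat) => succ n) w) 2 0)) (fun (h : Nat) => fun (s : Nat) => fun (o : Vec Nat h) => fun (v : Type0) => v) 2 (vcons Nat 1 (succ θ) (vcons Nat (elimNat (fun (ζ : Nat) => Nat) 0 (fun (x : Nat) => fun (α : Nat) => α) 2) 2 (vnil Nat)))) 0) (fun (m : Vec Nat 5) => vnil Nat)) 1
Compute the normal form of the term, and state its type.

reduced normal form:
  refl (Vec Nat 5 -> Vec Nat 0) (fun (θ : Vec Nat 5) => vnil Nat)
type:
  Eq (Vec Nat 5 -> Vec Nat 0) (fun (θ : Vec Nat 5) => vnil Nat) (fun (t : Vec Nat 5) => vnil Nat)
observation: normalization takes exactly 14 steps under the normal-order strategy.


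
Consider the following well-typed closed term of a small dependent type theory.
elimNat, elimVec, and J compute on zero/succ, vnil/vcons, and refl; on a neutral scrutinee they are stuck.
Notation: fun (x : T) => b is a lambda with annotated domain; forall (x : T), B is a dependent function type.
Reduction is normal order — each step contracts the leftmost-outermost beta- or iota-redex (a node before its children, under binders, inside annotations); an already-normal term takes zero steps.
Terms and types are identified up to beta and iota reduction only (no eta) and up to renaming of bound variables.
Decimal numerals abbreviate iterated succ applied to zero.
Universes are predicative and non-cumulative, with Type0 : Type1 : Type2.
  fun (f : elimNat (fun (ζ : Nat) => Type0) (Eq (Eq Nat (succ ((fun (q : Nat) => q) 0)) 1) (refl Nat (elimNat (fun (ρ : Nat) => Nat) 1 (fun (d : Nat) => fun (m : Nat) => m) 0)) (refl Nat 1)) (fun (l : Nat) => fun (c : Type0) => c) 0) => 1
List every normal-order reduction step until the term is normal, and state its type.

normal-order reduction:
  fun (f : elimNat (fun (ζ : Nat) => Type0) (Eq (Eq Nat (succ ((fun (q : Nat) => q) 0)) 1) (refl Nat (elimNat (fun (ρ : Nat) => Nat) 1 (fun (d : Nat) => fun (m : Nat) => m) 0)) (refl Nat 1)) (fun (l : Nat) => fun (c : Type0) => c) 0) => 1
  ~> fun (f : Eq (Eq Nat (succ ((fun (ζ : Nat) => ζ) 0)) 1) (refl Nat (elimNat (fun (q : Nat) => Nat) 1 (fun (ρ : Nat) => fun (d : Nat) => d) 0)) (refl Nat 1)) => 1
  ~> fun (f : Eq (Eq Nat 1 1) (refl Nat (elimNat (fun (ζ : Nat) => Nat) 1 (fun (q : Nat) => fun (ρ : Nat) => ρ) 0)) (refl Nat 1)) => 1
  ~> fun (f : Eq (Eq Nat 1 1) (refl Nat 1) (refl Nat 1)) => 1
the term's type:
  forall (f : Eq (Eq Nat 1 1) (refl Nat 1) (refl Nat 1)), Nat


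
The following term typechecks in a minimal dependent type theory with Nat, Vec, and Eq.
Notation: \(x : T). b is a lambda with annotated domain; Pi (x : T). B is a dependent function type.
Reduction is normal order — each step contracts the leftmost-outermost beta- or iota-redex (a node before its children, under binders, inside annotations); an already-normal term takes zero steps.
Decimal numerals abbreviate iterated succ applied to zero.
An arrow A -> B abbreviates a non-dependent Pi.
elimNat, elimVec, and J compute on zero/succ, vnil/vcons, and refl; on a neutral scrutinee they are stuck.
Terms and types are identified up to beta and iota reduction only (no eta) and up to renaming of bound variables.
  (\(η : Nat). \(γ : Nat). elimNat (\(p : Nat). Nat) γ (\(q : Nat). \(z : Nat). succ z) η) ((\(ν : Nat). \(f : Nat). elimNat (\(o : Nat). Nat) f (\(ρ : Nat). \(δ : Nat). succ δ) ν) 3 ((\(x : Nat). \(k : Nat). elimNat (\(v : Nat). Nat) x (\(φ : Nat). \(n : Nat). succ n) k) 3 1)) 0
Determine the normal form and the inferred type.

resulting normal form:
  7
the term's type:
  Nat


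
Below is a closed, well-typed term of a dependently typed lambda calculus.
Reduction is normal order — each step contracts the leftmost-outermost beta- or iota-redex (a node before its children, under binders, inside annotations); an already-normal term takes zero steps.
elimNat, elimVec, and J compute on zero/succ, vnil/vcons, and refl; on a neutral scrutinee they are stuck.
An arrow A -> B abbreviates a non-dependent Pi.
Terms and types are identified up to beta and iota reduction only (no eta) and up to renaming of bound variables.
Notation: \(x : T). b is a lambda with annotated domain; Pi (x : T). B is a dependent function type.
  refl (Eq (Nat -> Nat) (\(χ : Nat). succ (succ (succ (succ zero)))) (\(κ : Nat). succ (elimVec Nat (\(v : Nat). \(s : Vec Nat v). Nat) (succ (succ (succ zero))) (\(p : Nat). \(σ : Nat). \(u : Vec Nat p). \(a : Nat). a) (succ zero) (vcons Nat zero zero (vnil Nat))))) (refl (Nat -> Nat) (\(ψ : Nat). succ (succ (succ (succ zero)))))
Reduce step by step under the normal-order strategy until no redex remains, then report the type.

reduction (normal order):
  refl (Eq (Nat -> Nat) (\(χ : Nat). succ (succ (succ (succ zero)))) (\(κ : Nat). succ (elimVec Nat (\(v : Nat). \(s : Vec Nat v). Nat) (succ (succ (succ zero))) (\(p : Nat). \(σ : Nat). \(u : Vec Nat p). \(a : Nat). a) (succ zero) (vcons Nat zero zero (vnil Nat))))) (refl (Nat -> Nat) (\(ψ : Nat). succ (succ (succ (succ zero)))))
  ~> refl (Eq (Nat -> Nat) (\(χ : Nat). succ (succ (succ (succ zero)))) (\(κ : Nat). succ ((\(v : Nat). \(s : Nat). \(p : Vec Nat v). \(σ : Nat). σ) zero zero (vnil Nat) (elimVec Nat (\(u : Nat). \(a : Vec Nat u). Nat) (succ (succ (succ zero))) (\(ψ : Nat). \(η : Nat). \(w : Vec Nat ψ). \(k : Nat). k) zero (vnil Nat))))) (refl (Nat -> Nat) (\(δ : Nat). succ (succ (succ (succ zero)))))
  ~> refl (Eq (Nat -> Nat) (\(χ : Nat). succ (succ (succ (succ zero)))) (\(κ : Nat). succ ((\(v : Nat). \(s : Vec Nat zero). \(p : Nat). p) zero (vnil Nat) (elimVec Nat (\(σ : Nat). \(u : Vec Nat σ). Nat) (succ (succ (succ zero))) (\(a : Nat). \(ψ : Nat). \(η : Vec Nat a). \(w : Nat). w) zero (vnil Nat))))) (refl (Nat -> Nat) (\(k : Nat). succ (succ (succ (succ zero)))))
  ~> refl (Eq (Nat -> Nat) (\(χ : Nat). succ (succ (succ (succ zero)))) (\(κ : Nat). succ ((\(v : Vec Nat zero). \(s : Nat). s) (vnil Nat) (elimVec Nat (\(p : Nat). \(σ : Vec Nat p). Nat) (succ (succ (succ zero))) (\(u : Nat). \(a : Nat). \(ψ : Vec Nat u). \(η : Nat). η) zero (vnil Nat))))) (refl (Nat -> Nat) (\(w : Nat). succ (succ (succ (succ zero)))))
  ~> refl (Eq (Nat -> Nat) (\(χ : Nat). succ (succ (succ (succ zero)))) (\(κ : Nat). succ ((\(v : Nat). v) (elimVec Nat (\(s : Nat). \(p : Vec Nat s). Nat) (succ (succ (succ zero))) (\(σ : Nat). \(u : Nat). \(a : Vec Nat σ). \(ψ : Nat). ψ) zero (vnil Nat))))) (refl (Nat -> Nat) (\(η : Nat). succ (succ (succ (succ zero)))))
  ~> refl (Eq (Nat -> Nat) (\(χ : Nat). succ (succ (succ (succ zero)))) (\(κ : Nat). succ (elimVec Nat (\(v : Nat). \(s : Vec Nat v). Nat) (succ (succ (succ zero))) (\(p : Nat). \(σ : Nat). \(u : Vec Nat p). \(a : Nat). a) zero (vnil Nat)))) (refl (Nat -> Nat) (\(ψ : Nat). succ (succ (succ (succ zero)))))
  ~> refl (Eq (Nat -> Nat) (\(χ : Nat). succ (succ (succ (succ zero)))) (\(κ : Nat). succ (succ (succ (succ zero))))) (refl (Nat -> Nat) (\(v : Nat). succ (succ (succ (succ zero)))))
inferred type:
  Eq (Eq (Nat -> Nat) (\(χ : Nat). succ (succ (succ (succ zero)))) (\(κ : Nat). succ (succ (succ (succ zero))))) (refl (Nat -> Nat) (\(v : Nat). succ (succ (succ (succ zero))))) (refl (Nat -> Nat) (\(s : Nat). succ (succ (succ (succ zero)))))


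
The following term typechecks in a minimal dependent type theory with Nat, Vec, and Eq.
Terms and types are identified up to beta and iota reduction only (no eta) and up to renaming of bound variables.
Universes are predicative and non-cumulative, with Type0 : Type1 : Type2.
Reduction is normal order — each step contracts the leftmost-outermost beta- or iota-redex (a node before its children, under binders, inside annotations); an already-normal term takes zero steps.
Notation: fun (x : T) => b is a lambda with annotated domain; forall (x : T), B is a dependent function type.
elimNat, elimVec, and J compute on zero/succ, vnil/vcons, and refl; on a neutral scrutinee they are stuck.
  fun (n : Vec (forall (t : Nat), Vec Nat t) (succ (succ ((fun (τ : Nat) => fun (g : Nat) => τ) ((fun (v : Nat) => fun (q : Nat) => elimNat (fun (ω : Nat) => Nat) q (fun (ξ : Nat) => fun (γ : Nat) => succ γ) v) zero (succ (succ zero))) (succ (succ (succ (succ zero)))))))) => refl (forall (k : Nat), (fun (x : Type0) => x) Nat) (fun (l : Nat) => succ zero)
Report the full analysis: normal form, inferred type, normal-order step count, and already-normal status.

resulting normal form:
  fun (n : Vec (forall (t : Nat), Vec Nat t) (succ (succ (succ (succ zero))))) => refl (forall (τ : Nat), Nat) (fun (g : Nat) => succ zero)
the term's type:
  forall (n : Vec (forall (t : Nat), Vec Nat t) (succ (succ (succ (succ zero))))), Eq (forall (τ : Nat), Nat) (fun (g : Nat) => succ zero) (fun (v : Nat) => succ zero)
reduction steps (normal order): 6
already normal: no
first contracted redex: a beta-redex
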